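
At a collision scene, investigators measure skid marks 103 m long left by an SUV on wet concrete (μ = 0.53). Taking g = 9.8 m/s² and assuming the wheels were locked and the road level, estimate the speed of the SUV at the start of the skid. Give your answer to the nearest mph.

Deceleration a = μg = 0.53 × 9.8 = 5.194 m/s².
v = √(2a·d) = √(2 × 5.194 × 103) = √1069.964 = 32.7103 m/s.
= 32.7103 ÷ 0.44704 = 73.171 mph.

Initial speed ≈ 73 mph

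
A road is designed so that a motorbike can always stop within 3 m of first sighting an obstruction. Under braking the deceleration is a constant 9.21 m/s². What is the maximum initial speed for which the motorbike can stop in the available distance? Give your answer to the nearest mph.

v²/(2a) = d ⇒ v = √(2 × 9.210 × 3) = √55.26 = 7.4337 m/s.
7.4337 m/s ÷ 0.44704 = 16.629 mph.

Maximum speed ≈ 17 mph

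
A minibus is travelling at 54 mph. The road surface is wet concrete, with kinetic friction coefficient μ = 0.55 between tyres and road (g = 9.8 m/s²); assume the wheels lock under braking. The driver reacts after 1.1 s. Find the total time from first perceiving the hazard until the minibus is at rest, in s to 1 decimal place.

54 mph × 0.44704 = 24.1402 m/s.
a = μg = 0.55 × 9.8 = 5.390 m/s².
Braking time = v/a = 24.1402 / 5.390 = 4.479 s.
Total = 1.1 + 4.479 = 5.579 s.

Total time ≈ 5.6 s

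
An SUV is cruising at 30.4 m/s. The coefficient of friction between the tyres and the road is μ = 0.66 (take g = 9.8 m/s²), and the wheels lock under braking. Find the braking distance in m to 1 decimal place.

a = μg = 0.66 × 9.8 = 6.468 m/s².
Braking distance = v²/(2a) = 30.4000² / (2 × 6.468) = 924.160 / 12.936 = 71.441 m.

Braking distance ≈ 71.4 m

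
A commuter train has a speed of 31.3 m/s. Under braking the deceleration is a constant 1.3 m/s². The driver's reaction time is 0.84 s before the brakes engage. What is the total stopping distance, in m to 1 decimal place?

Total stopping distance ≈ 403.1 m

Reaction distance = v·t_r = 31.3000 × 0.84 = 26.292 m.
Braking distance = v²/(2a) = 31.3000² / (2 × 1.300) = 979.690 / 2.600 = 376.804 m.
Total = 26.292 + 376.804 = 403.096 m.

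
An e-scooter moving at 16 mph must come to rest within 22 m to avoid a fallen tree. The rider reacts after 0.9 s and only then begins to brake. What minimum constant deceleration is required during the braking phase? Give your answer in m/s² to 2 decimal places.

16 mph × 0.44704 = 7.1526 m/s.
Distance covered during reaction = 7.1526 × 0.9 = 6.437 m.
Distance available for braking: 22 − 6.437 = 15.563 m.
v² = 2a·d ⇒ a = v²/(2d) = 7.1526² / (2 × 15.563) = 51.160 / 31.126 = 1.6436 m/s².

Required deceleration ≈ 1.64 m/s²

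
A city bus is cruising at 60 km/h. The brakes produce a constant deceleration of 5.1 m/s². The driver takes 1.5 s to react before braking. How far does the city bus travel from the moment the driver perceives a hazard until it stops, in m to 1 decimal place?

60 km/h ÷ 3.6 = 16.6667 m/s.
Reaction distance = v·t_r = 16.6667 × 1.5 = 25.000 m.
Braking distance = v²/(2a) = 16.6667² / (2 × 5.100) = 277.779 / 10.200 = 27.233 m.
Total = 25.000 + 27.233 = 52.233 m.

Total stopping distance ≈ 52.2 m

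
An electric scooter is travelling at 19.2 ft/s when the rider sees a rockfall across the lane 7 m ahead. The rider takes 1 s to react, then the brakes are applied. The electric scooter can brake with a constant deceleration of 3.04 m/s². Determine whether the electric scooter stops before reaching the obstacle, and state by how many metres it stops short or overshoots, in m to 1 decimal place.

19.2 ft/s × 0.3048 = 5.8522 m/s.
Reaction distance = 5.8522 × 1 = 5.852 m.
Braking distance = v²/(2a) = 34.248 / 6.080 = 5.633 m.
Total stopping distance = 5.852 + 5.633 = 11.485 m, vs 7 m available — it cannot stop in time and overshoots by 11.485 − 7 = 4.485 m.

No — it overshoots by 4.5 m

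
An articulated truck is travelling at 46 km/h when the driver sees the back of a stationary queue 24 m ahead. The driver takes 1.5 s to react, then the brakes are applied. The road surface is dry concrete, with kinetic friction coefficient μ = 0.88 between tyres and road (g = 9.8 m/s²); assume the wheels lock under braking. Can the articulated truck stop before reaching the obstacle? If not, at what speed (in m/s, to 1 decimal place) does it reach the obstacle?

No — it strikes the obstacle at 8.9 m/s

46 km/h ÷ 3.6 = 12.7778 m/s.
a = μg = 0.88 × 9.8 = 8.624 m/s².
Reaction distance = 12.7778 × 1.5 = 19.167 m.
Braking distance needed to stop: v²/(2a) = 163.272 / 17.248 = 9.466 m, so total needed = 19.167 + 9.466 = 28.633 m > 24 m — it cannot stop.
Distance remaining when braking begins: 24 − 19.167 = 4.833 m.
v² = v₀² − 2a·d = 163.272 − 2 × 8.624 × 4.833 = 79.912 m²/s².
v = √79.912 = 8.939 m/s.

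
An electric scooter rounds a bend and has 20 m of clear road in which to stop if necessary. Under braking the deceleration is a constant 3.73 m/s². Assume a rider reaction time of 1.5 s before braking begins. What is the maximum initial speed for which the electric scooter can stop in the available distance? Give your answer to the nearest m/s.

Stopping distance: v·t_r + v²/(2a) = 20 with t_r = 1.5 s and a = 3.730 m/s².
So v² + 11.190 v − 149.20 = 0.
Positive root: v = −a·t_r + √((a·t_r)² + 2a·d) = −5.595 + √(31.304 + 149.20) = 7.8402 m/s.

Maximum speed ≈ 8 m/s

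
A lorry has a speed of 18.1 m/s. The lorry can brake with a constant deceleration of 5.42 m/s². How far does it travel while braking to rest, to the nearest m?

Braking distance = v²/(2a) = 18.1000² / (2 × 5.420) = 327.610 / 10.840 = 30.222 m.

Braking distance ≈ 30 m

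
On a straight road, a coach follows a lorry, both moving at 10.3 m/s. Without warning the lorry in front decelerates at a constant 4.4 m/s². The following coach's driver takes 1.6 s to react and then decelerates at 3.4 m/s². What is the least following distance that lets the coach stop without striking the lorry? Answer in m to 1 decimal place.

Leader travels v²/(2a_L) = 106.090 / 8.800 = 12.056 m before stopping.
Follower covers v·t_r = 10.3000 × 1.6 = 16.480 m while reacting, then v²/(2a_F) = 106.090 / 6.800 = 15.601 m while braking, for a total of 16.480 + 15.601 = 32.081 m.
Since a_F ≤ a_L and the follower starts braking later, the follower is never slower than the leader, so the closest approach is when both have stopped.
Minimum gap = 32.081 − 12.056 = 20.025 m.

Minimum gap ≈ 20.0 m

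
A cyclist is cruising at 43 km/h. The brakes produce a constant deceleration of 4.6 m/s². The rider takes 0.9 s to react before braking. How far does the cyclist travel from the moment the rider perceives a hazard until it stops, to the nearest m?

Total stopping distance ≈ 26 m

43 km/h ÷ 3.6 = 11.9444 m/s.
Reaction distance = v·t_r = 11.9444 × 0.9 = 10.750 m.
Braking distance = v²/(2a) = 11.9444² / (2 × 4.600) = 142.669 / 9.200 = 15.508 m.
Total = 10.750 + 15.508 = 26.258 m.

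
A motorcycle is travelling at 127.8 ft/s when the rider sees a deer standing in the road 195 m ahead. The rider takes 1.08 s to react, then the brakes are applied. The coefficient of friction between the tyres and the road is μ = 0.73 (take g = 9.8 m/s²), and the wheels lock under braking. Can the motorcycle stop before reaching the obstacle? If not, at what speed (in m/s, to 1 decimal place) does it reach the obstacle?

Yes — it stops about 46.9 m short of the obstacle, so it never reaches it

127.8 ft/s × 0.3048 = 38.9534 m/s.
a = μg = 0.73 × 9.8 = 7.154 m/s².
Reaction distance = 38.9534 × 1.08 = 42.070 m.
Braking distance = v²/(2a) = 1517.367 / 14.308 = 106.050 m.
Total stopping distance = 42.070 + 106.050 = 148.120 m, vs 195 m available — it stops with 195 − 148.120 = 46.880 m to spare.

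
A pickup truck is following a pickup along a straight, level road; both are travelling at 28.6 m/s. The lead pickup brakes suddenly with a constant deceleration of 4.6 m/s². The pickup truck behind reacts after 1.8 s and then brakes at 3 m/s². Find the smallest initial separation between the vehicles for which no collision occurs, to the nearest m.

Minimum gap ≈ 99 m

Leader travels v²/(2a_L) = 817.960 / 9.200 = 88.909 m before stopping.
Follower covers v·t_r = 28.6000 × 1.8 = 51.480 m while reacting, then v²/(2a_F) = 817.960 / 6.000 = 136.327 m while braking, for a total of 51.480 + 136.327 = 187.807 m.
Since a_F ≤ a_L and the follower starts braking later, the follower is never slower than the leader, so the closest approach is when both have stopped.
Minimum gap = 187.807 − 88.909 = 98.898 m.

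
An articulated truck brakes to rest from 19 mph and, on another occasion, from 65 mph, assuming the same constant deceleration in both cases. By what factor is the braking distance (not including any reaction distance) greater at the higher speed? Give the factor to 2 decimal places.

Braking distance d = v²/(2a), so with a fixed, d ∝ v².
Factor = (65/19)² = 3.4211² = 11.7039.

Factor ≈ 11.70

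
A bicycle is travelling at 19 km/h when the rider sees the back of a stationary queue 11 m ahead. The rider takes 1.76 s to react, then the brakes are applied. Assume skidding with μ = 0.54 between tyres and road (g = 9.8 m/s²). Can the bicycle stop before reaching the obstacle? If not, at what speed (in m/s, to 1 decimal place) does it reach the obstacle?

19 km/h ÷ 3.6 = 5.2778 m/s.
a = μg = 0.54 × 9.8 = 5.292 m/s².
Reaction distance = 5.2778 × 1.76 = 9.289 m.
Braking distance needed to stop: v²/(2a) = 27.855 / 10.584 = 2.632 m, so total needed = 9.289 + 2.632 = 11.921 m > 11 m — it cannot stop.
Distance remaining when braking begins: 11 − 9.289 = 1.711 m.
v² = v₀² − 2a·d = 27.855 − 2 × 5.292 × 1.711 = 9.746 m²/s².
v = √9.746 = 3.122 m/s.

No — it strikes the obstacle at 3.1 m/s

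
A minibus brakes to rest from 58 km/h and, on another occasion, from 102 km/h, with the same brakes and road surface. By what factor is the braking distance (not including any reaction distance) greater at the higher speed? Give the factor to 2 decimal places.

Factor ≈ 3.09

Braking distance d = v²/(2a), so with a fixed, d ∝ v².
Factor = (102/58)² = 1.7586² = 3.0927.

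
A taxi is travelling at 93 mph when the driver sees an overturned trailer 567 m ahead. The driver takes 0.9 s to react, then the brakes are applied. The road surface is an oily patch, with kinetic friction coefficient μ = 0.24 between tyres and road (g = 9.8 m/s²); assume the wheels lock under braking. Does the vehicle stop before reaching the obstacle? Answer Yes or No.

93 mph × 0.44704 = 41.5747 m/s.
a = μg = 0.24 × 9.8 = 2.352 m/s².
Reaction distance = 41.5747 × 0.9 = 37.417 m.
Braking distance = v²/(2a) = 1728.456 / 4.704 = 367.444 m.
Total stopping distance = 37.417 + 367.444 = 404.861 m, vs 567 m available — it stops with 567 − 404.861 = 162.139 m to spare.

Yes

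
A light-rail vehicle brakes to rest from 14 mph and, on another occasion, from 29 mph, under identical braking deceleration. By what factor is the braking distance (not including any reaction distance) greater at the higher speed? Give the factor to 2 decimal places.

Factor ≈ 4.29

Braking distance d = v²/(2a), so with a fixed, d ∝ v².
Factor = (29/14)² = 2.0714² = 4.2907.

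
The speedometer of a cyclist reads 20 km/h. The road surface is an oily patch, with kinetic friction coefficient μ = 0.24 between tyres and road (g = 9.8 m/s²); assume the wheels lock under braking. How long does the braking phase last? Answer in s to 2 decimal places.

20 km/h ÷ 3.6 = 5.5556 m/s.
a = μg = 0.24 × 9.8 = 2.352 m/s².
Braking time = v/a = 5.5556 / 2.352 = 2.362 s.

Braking time ≈ 2.36 s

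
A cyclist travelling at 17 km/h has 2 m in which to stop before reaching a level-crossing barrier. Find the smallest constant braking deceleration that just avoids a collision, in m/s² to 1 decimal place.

Required deceleration ≈ 5.6 m/s²

17 km/h ÷ 3.6 = 4.7222 m/s.
v² = 2a·d ⇒ a = v²/(2d) = 4.7222² / (2 × 2.000) = 22.299 / 4.000 = 5.5747 m/s².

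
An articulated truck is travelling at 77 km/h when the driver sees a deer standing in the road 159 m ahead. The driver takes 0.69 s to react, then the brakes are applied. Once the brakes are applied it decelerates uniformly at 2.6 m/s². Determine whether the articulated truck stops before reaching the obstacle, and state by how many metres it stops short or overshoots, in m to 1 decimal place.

77 km/h ÷ 3.6 = 21.3889 m/s.
Reaction distance = 21.3889 × 0.69 = 14.758 m.
Braking distance = v²/(2a) = 457.485 / 5.200 = 87.978 m.
Total stopping distance = 14.758 + 87.978 = 102.736 m, vs 159 m available — it stops with 159 − 102.736 = 56.264 m to spare.

Yes — it stops 56.3 m short of the obstacle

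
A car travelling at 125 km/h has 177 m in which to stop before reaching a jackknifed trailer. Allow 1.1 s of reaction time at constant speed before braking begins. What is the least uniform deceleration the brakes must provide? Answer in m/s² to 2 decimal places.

Required deceleration ≈ 4.34 m/s²

125 km/h ÷ 3.6 = 34.7222 m/s.
Distance covered during reaction = 34.7222 × 1.1 = 38.194 m.
Distance available for braking: 177 − 38.194 = 138.806 m.
v² = 2a·d ⇒ a = v²/(2d) = 34.7222² / (2 × 138.806) = 1205.631 / 277.612 = 4.3429 m/s².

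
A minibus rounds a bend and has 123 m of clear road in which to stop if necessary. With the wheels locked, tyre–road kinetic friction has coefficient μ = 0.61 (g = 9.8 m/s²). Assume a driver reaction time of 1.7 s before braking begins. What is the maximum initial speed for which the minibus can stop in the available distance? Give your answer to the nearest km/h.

a = μg = 0.61 × 9.8 = 5.978 m/s².
Stopping distance: v·t_r + v²/(2a) = 123 with t_r = 1.7 s and a = 5.978 m/s².
So v² + 20.325 v − 1470.59 = 0.
Positive root: v = −a·t_r + √((a·t_r)² + 2a·d) = −10.163 + √(103.287 + 1470.59) = 29.5091 m/s.
29.5091 m/s × 3.6 = 106.233 km/h.

Maximum speed ≈ 106 km/h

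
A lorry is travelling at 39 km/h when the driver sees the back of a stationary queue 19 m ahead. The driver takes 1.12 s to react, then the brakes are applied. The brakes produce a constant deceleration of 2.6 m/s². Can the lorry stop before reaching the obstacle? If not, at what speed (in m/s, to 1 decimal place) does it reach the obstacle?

No — it strikes the obstacle at 9.0 m/s

39 km/h ÷ 3.6 = 10.8333 m/s.
Reaction distance = 10.8333 × 1.12 = 12.133 m.
Braking distance needed to stop: v²/(2a) = 117.360 / 5.200 = 22.569 m, so total needed = 12.133 + 22.569 = 34.702 m > 19 m — it cannot stop.
Distance remaining when braking begins: 19 − 12.133 = 6.867 m.
v² = v₀² − 2a·d = 117.360 − 2 × 2.600 × 6.867 = 81.652 m²/s².
v = √81.652 = 9.036 m/s.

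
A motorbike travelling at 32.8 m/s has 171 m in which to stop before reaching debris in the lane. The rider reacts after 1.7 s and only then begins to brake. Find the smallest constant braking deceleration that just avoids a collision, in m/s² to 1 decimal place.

Required deceleration ≈ 4.7 m/s²

Distance covered during reaction = 32.8000 × 1.7 = 55.760 m.
Distance available for braking: 171 − 55.760 = 115.240 m.
v² = 2a·d ⇒ a = v²/(2d) = 32.8000² / (2 × 115.240) = 1075.840 / 230.480 = 4.6678 m/s².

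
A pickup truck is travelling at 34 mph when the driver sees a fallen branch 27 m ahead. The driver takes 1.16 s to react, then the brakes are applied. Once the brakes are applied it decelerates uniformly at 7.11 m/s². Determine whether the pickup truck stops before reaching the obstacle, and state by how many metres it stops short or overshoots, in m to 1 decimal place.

34 mph × 0.44704 = 15.1994 m/s.
Reaction distance = 15.1994 × 1.16 = 17.631 m.
Braking distance = v²/(2a) = 231.022 / 14.220 = 16.246 m.
Total stopping distance = 17.631 + 16.246 = 33.877 m, vs 27 m available — it cannot stop in time and overshoots by 33.877 − 27 = 6.877 m.

No — it overshoots by 6.9 m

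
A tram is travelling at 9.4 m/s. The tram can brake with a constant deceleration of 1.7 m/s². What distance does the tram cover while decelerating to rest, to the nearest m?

Braking distance = v²/(2a) = 9.4000² / (2 × 1.700) = 88.360 / 3.400 = 25.988 m.

Braking distance ≈ 26 m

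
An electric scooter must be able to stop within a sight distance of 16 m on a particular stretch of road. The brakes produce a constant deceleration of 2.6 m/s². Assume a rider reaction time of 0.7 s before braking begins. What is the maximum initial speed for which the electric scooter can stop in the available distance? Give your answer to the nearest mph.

Stopping distance: v·t_r + v²/(2a) = 16 with t_r = 0.7 s and a = 2.600 m/s².
So v² + 3.640 v − 83.20 = 0.
Positive root: v = −a·t_r + √((a·t_r)² + 2a·d) = −1.820 + √(3.312 + 83.20) = 7.4812 m/s.
7.4812 m/s ÷ 0.44704 = 16.735 mph.

Maximum speed ≈ 17 mph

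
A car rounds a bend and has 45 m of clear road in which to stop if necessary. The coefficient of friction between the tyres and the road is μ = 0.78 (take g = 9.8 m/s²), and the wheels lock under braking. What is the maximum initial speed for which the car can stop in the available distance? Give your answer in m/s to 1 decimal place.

a = μg = 0.78 × 9.8 = 7.644 m/s².
v²/(2a) = d ⇒ v = √(2 × 7.644 × 45) = √687.96 = 26.2290 m/s.

Maximum speed ≈ 26.2 m/s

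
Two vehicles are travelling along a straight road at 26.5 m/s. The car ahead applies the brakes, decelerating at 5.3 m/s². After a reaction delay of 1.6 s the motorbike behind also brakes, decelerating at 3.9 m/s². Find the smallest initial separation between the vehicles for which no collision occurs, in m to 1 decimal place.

Leader travels v²/(2a_L) = 702.250 / 10.600 = 66.250 m before stopping.
Follower covers v·t_r = 26.5000 × 1.6 = 42.400 m while reacting, then v²/(2a_F) = 702.250 / 7.800 = 90.032 m while braking, for a total of 42.400 + 90.032 = 132.432 m.
Since a_F ≤ a_L and the follower starts braking later, the follower is never slower than the leader, so the closest approach is when both have stopped.
Minimum gap = 132.432 − 66.250 = 66.182 m.

Minimum gap ≈ 66.2 m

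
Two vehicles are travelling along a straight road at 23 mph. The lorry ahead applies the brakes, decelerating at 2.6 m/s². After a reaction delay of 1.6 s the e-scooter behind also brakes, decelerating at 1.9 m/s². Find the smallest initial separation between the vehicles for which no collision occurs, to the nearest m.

23 mph × 0.44704 = 10.2819 m/s.
Leader travels v²/(2a_L) = 105.717 / 5.200 = 20.330 m before stopping.
Follower covers v·t_r = 10.2819 × 1.6 = 16.451 m while reacting, then v²/(2a_F) = 105.717 / 3.800 = 27.820 m while braking, for a total of 16.451 + 27.820 = 44.271 m.
Since a_F ≤ a_L and the follower starts braking later, the follower is never slower than the leader, so the closest approach is when both have stopped.
Minimum gap = 44.271 − 20.330 = 23.941 m.

Minimum gap ≈ 24 m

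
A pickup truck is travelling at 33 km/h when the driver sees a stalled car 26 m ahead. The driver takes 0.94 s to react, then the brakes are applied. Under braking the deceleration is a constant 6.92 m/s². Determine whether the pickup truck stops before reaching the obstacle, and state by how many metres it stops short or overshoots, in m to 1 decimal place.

Yes — it stops 11.3 m short of the obstacle

33 km/h ÷ 3.6 = 9.1667 m/s.
Reaction distance = 9.1667 × 0.94 = 8.617 m.
Braking distance = v²/(2a) = 84.028 / 13.840 = 6.071 m.
Total stopping distance = 8.617 + 6.071 = 14.688 m, vs 26 m available — it stops with 26 − 14.688 = 11.312 m to spare.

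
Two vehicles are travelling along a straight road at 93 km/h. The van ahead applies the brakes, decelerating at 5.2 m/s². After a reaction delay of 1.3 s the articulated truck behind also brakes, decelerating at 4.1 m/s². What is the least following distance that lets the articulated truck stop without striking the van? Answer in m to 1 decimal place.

93 km/h ÷ 3.6 = 25.8333 m/s.
Leader travels v²/(2a_L) = 667.359 / 10.400 = 64.169 m before stopping.
Follower covers v·t_r = 25.8333 × 1.3 = 33.583 m while reacting, then v²/(2a_F) = 667.359 / 8.200 = 81.385 m while braking, for a total of 33.583 + 81.385 = 114.968 m.
Since a_F ≤ a_L and the follower starts braking later, the follower is never slower than the leader, so the closest approach is when both have stopped.
Minimum gap = 114.968 − 64.169 = 50.799 m.

Minimum gap ≈ 50.8 m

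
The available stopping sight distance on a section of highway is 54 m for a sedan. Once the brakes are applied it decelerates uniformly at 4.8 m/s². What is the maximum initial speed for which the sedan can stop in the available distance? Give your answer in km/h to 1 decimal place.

v²/(2a) = d ⇒ v = √(2 × 4.800 × 54) = √518.40 = 22.7684 m/s.
22.7684 m/s × 3.6 = 81.966 km/h.

Maximum speed ≈ 82.0 km/h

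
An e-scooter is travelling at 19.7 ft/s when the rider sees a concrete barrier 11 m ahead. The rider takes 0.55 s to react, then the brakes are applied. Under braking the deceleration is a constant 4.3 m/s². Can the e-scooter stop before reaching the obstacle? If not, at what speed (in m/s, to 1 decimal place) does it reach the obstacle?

Yes — it stops about 3.5 m short of the obstacle, so it never reaches it

19.7 ft/s × 0.3048 = 6.0046 m/s.
Reaction distance = 6.0046 × 0.55 = 3.303 m.
Braking distance = v²/(2a) = 36.055 / 8.600 = 4.192 m.
Total stopping distance = 3.303 + 4.192 = 7.495 m, vs 11 m available — it stops with 11 − 7.495 = 3.505 m to spare.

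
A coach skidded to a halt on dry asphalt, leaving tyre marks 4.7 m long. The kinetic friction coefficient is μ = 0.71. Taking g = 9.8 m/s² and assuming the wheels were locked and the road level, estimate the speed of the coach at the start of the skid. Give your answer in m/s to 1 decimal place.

Deceleration a = μg = 0.71 × 9.8 = 6.958 m/s².
v = √(2a·d) = √(2 × 6.958 × 4.7) = √65.405 = 8.0873 m/s.

Initial speed ≈ 8.1 m/s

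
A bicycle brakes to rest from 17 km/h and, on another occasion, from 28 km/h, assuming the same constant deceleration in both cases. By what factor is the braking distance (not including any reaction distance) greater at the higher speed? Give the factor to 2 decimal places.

Braking distance d = v²/(2a), so with a fixed, d ∝ v².
Factor = (28/17)² = 1.6471² = 2.7129.

Factor ≈ 2.71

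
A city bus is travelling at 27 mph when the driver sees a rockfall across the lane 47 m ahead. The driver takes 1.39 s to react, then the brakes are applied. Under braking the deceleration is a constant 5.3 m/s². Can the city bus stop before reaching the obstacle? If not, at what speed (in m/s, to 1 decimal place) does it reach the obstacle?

27 mph × 0.44704 = 12.0701 m/s.
Reaction distance = 12.0701 × 1.39 = 16.777 m.
Braking distance = v²/(2a) = 145.687 / 10.600 = 13.744 m.
Total stopping distance = 16.777 + 13.744 = 30.521 m, vs 47 m available — it stops with 47 − 30.521 = 16.479 m to spare.

Yes — it stops about 16.5 m short of the obstacle, so it never reaches it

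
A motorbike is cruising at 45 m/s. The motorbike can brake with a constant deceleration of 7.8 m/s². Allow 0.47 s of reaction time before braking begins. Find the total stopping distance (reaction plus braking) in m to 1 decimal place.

Reaction distance = v·t_r = 45.0000 × 0.47 = 21.150 m.
Braking distance = v²/(2a) = 45.0000² / (2 × 7.800) = 2025.000 / 15.600 = 129.808 m.
Total = 21.150 + 129.808 = 150.958 m.

Total stopping distance ≈ 151.0 m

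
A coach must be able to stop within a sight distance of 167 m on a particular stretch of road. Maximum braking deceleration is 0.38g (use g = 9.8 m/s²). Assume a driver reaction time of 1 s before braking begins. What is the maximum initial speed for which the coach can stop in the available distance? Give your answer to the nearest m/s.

a = 0.38 × 9.8 = 3.724 m/s².
Stopping distance: v·t_r + v²/(2a) = 167 with t_r = 1 s and a = 3.724 m/s².
So v² + 7.448 v − 1243.82 = 0.
Positive root: v = −a·t_r + √((a·t_r)² + 2a·d) = −3.724 + √(13.868 + 1243.82) = 31.7399 m/s.

Maximum speed ≈ 32 m/s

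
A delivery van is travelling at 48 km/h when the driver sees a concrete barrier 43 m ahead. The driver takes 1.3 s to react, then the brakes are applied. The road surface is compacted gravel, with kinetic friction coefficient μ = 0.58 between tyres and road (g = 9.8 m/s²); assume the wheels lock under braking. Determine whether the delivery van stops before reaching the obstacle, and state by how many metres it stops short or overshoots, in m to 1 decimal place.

Yes — it stops 10.0 m short of the obstacle

48 km/h ÷ 3.6 = 13.3333 m/s.
a = μg = 0.58 × 9.8 = 5.684 m/s².
Reaction distance = 13.3333 × 1.3 = 17.333 m.
Braking distance = v²/(2a) = 177.777 / 11.368 = 15.638 m.
Total stopping distance = 17.333 + 15.638 = 32.971 m, vs 43 m available — it stops with 43 − 32.971 = 10.029 m to spare.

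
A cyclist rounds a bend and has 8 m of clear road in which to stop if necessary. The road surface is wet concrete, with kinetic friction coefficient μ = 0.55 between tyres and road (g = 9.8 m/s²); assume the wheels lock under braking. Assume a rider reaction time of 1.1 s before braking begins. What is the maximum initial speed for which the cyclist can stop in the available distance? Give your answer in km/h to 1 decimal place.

Maximum speed ≈ 18.3 km/h

a = μg = 0.55 × 9.8 = 5.390 m/s².
Stopping distance: v·t_r + v²/(2a) = 8 with t_r = 1.1 s and a = 5.390 m/s².
So v² + 11.858 v − 86.24 = 0.
Positive root: v = −a·t_r + √((a·t_r)² + 2a·d) = −5.929 + √(35.153 + 86.24) = 5.0888 m/s.
5.0888 m/s × 3.6 = 18.320 km/h.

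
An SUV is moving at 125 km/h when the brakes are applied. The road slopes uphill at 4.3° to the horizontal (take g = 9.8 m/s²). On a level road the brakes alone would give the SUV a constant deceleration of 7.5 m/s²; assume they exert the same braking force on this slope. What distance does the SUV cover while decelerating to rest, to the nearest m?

Braking distance ≈ 73 m

125 km/h ÷ 3.6 = 34.7222 m/s.
Gravity along the uphill slope adds to the braking deceleration: a_eff = 7.500 + 9.8·sin 4.3° = 7.500 + 0.735 = 8.235 m/s².
Braking distance = v²/(2a) = 34.7222² / (2 × 8.235) = 1205.631 / 16.470 = 73.202 m.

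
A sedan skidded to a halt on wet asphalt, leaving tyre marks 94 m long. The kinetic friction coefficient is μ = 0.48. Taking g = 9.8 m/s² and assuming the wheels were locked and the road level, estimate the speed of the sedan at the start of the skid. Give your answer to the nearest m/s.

Deceleration a = μg = 0.48 × 9.8 = 4.704 m/s².
v = √(2a·d) = √(2 × 4.704 × 94) = √884.352 = 29.7381 m/s.

Initial speed ≈ 30 m/s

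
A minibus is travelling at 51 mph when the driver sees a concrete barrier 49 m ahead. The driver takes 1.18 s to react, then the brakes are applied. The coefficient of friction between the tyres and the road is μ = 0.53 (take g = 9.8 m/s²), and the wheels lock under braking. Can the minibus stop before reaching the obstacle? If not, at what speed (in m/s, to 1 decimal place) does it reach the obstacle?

No — it strikes the obstacle at 17.0 m/s

51 mph × 0.44704 = 22.7990 m/s.
a = μg = 0.53 × 9.8 = 5.194 m/s².
Reaction distance = 22.7990 × 1.18 = 26.903 m.
Braking distance needed to stop: v²/(2a) = 519.794 / 10.388 = 50.038 m, so total needed = 26.903 + 50.038 = 76.941 m > 49 m — it cannot stop.
Distance remaining when braking begins: 49 − 26.903 = 22.097 m.
v² = v₀² − 2a·d = 519.794 − 2 × 5.194 × 22.097 = 290.250 m²/s².
v = √290.250 = 17.037 m/s.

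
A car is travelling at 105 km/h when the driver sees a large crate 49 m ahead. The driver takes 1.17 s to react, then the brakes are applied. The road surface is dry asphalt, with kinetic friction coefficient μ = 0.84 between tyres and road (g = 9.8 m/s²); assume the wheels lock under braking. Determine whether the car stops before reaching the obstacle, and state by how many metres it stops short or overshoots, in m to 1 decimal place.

No — it overshoots by 36.8 m

105 km/h ÷ 3.6 = 29.1667 m/s.
a = μg = 0.84 × 9.8 = 8.232 m/s².
Reaction distance = 29.1667 × 1.17 = 34.125 m.
Braking distance = v²/(2a) = 850.696 / 16.464 = 51.670 m.
Total stopping distance = 34.125 + 51.670 = 85.795 m, vs 49 m available — it cannot stop in time and overshoots by 85.795 − 49 = 36.795 m.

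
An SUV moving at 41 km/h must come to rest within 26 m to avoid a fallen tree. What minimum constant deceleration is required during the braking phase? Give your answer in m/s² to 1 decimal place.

Required deceleration ≈ 2.5 m/s²

41 km/h ÷ 3.6 = 11.3889 m/s.
v² = 2a·d ⇒ a = v²/(2d) = 11.3889² / (2 × 26.000) = 129.707 / 52.000 = 2.4944 m/s².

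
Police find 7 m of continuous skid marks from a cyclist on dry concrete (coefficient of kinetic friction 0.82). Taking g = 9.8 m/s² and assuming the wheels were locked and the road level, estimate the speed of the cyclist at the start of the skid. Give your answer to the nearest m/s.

Deceleration a = μg = 0.82 × 9.8 = 8.036 m/s².
v = √(2a·d) = √(2 × 8.036 × 7) = √112.504 = 10.6068 m/s.

Initial speed ≈ 11 m/s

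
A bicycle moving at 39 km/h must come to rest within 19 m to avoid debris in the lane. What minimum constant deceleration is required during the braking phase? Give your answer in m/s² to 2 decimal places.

39 km/h ÷ 3.6 = 10.8333 m/s.
v² = 2a·d ⇒ a = v²/(2d) = 10.8333² / (2 × 19.000) = 117.360 / 38.000 = 3.0884 m/s².

Required deceleration ≈ 3.09 m/s²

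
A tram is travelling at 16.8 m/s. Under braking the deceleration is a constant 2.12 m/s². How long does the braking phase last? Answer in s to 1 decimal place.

Braking time ≈ 7.9 s

Braking time = v/a = 16.8000 / 2.120 = 7.925 s.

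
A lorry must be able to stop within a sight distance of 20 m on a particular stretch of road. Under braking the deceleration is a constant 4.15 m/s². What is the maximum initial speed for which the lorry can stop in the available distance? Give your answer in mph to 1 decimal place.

v²/(2a) = d ⇒ v = √(2 × 4.150 × 20) = √166.00 = 12.8841 m/s.
12.8841 m/s ÷ 0.44704 = 28.821 mph.

Maximum speed ≈ 28.8 mph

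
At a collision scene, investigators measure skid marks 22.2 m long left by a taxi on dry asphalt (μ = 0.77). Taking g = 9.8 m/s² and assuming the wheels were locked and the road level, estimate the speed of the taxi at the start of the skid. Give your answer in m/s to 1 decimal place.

Deceleration a = μg = 0.77 × 9.8 = 7.546 m/s².
v = √(2a·d) = √(2 × 7.546 × 22.2) = √335.042 = 18.3042 m/s.

Initial speed ≈ 18.3 m/s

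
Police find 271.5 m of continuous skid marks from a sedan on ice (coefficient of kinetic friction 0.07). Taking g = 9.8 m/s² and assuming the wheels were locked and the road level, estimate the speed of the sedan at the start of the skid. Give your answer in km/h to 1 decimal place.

Initial speed ≈ 69.5 km/h

Deceleration a = μg = 0.07 × 9.8 = 0.686 m/s².
v = √(2a·d) = √(2 × 0.686 × 271.5) = √372.498 = 19.3002 m/s.
= 19.3002 × 3.6 = 69.481 km/h.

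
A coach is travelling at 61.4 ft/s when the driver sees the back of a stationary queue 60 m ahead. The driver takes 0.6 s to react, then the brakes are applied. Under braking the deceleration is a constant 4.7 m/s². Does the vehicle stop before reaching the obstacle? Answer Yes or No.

Yes

61.4 ft/s × 0.3048 = 18.7147 m/s.
Reaction distance = 18.7147 × 0.6 = 11.229 m.
Braking distance = v²/(2a) = 350.240 / 9.400 = 37.260 m.
Total stopping distance = 11.229 + 37.260 = 48.489 m, vs 60 m available — it stops with 60 − 48.489 = 11.511 m to spare.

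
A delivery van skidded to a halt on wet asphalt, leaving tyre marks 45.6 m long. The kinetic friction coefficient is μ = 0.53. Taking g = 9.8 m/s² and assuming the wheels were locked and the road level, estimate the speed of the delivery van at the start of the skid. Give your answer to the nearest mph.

Deceleration a = μg = 0.53 × 9.8 = 5.194 m/s².
v = √(2a·d) = √(2 × 5.194 × 45.6) = √473.693 = 21.7645 m/s.
= 21.7645 ÷ 0.44704 = 48.686 mph.

Initial speed ≈ 49 mph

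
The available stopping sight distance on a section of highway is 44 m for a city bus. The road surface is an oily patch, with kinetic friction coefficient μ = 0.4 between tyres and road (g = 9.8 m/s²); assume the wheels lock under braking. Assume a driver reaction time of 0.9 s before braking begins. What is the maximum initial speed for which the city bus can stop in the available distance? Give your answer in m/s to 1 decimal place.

a = μg = 0.4 × 9.8 = 3.920 m/s².
Stopping distance: v·t_r + v²/(2a) = 44 with t_r = 0.9 s and a = 3.920 m/s².
So v² + 7.056 v − 344.96 = 0.
Positive root: v = −a·t_r + √((a·t_r)² + 2a·d) = −3.528 + √(12.447 + 344.96) = 15.3772 m/s.

Maximum speed ≈ 15.4 m/s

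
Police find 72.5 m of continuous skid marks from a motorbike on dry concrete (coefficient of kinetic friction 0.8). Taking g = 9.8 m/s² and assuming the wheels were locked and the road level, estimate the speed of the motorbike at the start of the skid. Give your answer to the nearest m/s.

Initial speed ≈ 34 m/s

Deceleration a = μg = 0.8 × 9.8 = 7.840 m/s².
v = √(2a·d) = √(2 × 7.840 × 72.5) = √1136.800 = 33.7165 m/s.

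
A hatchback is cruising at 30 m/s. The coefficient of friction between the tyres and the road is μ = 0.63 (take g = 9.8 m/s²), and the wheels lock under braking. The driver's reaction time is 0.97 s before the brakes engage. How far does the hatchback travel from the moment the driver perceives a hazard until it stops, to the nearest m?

Total stopping distance ≈ 102 m

a = μg = 0.63 × 9.8 = 6.174 m/s².
Reaction distance = v·t_r = 30.0000 × 0.97 = 29.100 m.
Braking distance = v²/(2a) = 30.0000² / (2 × 6.174) = 900.000 / 12.348 = 72.886 m.
Total = 29.100 + 72.886 = 101.986 m.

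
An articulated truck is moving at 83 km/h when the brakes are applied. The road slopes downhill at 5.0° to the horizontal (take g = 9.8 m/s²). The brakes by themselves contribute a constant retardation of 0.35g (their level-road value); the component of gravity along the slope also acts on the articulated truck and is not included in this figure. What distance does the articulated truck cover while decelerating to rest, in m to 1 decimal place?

Braking distance ≈ 103.2 m

83 km/h ÷ 3.6 = 23.0556 m/s.
a = 0.35 × 9.8 = 3.430 m/s².
Gravity along the downhill slope reduces the braking deceleration: a_eff = 3.430 − 9.8·sin 5.0° = 3.430 − 0.854 = 2.576 m/s².
Braking distance = v²/(2a) = 23.0556² / (2 × 2.576) = 531.561 / 5.152 = 103.176 m.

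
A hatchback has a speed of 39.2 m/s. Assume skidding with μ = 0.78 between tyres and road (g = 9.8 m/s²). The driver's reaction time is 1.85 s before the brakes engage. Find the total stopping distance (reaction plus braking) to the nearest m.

a = μg = 0.78 × 9.8 = 7.644 m/s².
Reaction distance = v·t_r = 39.2000 × 1.85 = 72.520 m.
Braking distance = v²/(2a) = 39.2000² / (2 × 7.644) = 1536.640 / 15.288 = 100.513 m.
Total = 72.520 + 100.513 = 173.033 m.

Total stopping distance ≈ 173 m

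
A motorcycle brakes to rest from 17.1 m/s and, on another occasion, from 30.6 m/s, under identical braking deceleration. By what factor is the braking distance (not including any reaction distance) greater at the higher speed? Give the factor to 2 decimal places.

Braking distance d = v²/(2a), so with a fixed, d ∝ v².
Factor = (30.6/17.1)² = 1.7895² = 3.2023.

Factor ≈ 3.20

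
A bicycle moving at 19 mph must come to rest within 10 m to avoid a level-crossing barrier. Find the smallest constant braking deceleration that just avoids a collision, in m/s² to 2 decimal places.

19 mph × 0.44704 = 8.4938 m/s.
v² = 2a·d ⇒ a = v²/(2d) = 8.4938² / (2 × 10.000) = 72.145 / 20.000 = 3.6072 m/s².

Required deceleration ≈ 3.61 m/s²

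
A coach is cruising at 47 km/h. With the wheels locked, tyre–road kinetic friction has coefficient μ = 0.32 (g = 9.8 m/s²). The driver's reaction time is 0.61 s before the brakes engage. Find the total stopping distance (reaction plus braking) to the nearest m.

47 km/h ÷ 3.6 = 13.0556 m/s.
a = μg = 0.32 × 9.8 = 3.136 m/s².
Reaction distance = v·t_r = 13.0556 × 0.61 = 7.964 m.
Braking distance = v²/(2a) = 13.0556² / (2 × 3.136) = 170.449 / 6.272 = 27.176 m.
Total = 7.964 + 27.176 = 35.140 m.

Total stopping distance ≈ 35 m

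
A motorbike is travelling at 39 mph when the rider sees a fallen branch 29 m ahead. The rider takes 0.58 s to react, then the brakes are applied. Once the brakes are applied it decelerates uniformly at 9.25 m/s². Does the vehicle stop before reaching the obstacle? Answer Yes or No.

Yes

39 mph × 0.44704 = 17.4346 m/s.
Reaction distance = 17.4346 × 0.58 = 10.112 m.
Braking distance = v²/(2a) = 303.965 / 18.500 = 16.431 m.
Total stopping distance = 10.112 + 16.431 = 26.543 m, vs 29 m available — it stops with 29 − 26.543 = 2.457 m to spare.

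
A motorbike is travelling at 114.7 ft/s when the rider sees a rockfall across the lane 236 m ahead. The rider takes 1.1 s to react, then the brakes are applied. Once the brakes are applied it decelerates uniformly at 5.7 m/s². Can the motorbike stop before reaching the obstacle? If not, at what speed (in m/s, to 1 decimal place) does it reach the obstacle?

114.7 ft/s × 0.3048 = 34.9606 m/s.
Reaction distance = 34.9606 × 1.1 = 38.457 m.
Braking distance = v²/(2a) = 1222.244 / 11.400 = 107.214 m.
Total stopping distance = 38.457 + 107.214 = 145.671 m, vs 236 m available — it stops with 236 − 145.671 = 90.329 m to spare.

Yes — it stops about 90.3 m short of the obstacle, so it never reaches it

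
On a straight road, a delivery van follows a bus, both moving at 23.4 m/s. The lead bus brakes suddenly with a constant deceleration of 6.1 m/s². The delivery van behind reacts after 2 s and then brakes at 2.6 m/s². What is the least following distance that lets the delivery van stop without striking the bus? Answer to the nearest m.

Minimum gap ≈ 107 m

Leader travels v²/(2a_L) = 547.560 / 12.200 = 44.882 m before stopping.
Follower covers v·t_r = 23.4000 × 2 = 46.800 m while reacting, then v²/(2a_F) = 547.560 / 5.200 = 105.300 m while braking, for a total of 46.800 + 105.300 = 152.100 m.
Since a_F ≤ a_L and the follower starts braking later, the follower is never slower than the leader, so the closest approach is when both have stopped.
Minimum gap = 152.100 − 44.882 = 107.218 m.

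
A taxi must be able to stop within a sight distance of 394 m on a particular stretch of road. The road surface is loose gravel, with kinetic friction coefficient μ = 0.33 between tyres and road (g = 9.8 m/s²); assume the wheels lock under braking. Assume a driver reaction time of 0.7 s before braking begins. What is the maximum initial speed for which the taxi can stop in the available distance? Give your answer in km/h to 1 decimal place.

a = μg = 0.33 × 9.8 = 3.234 m/s².
Stopping distance: v·t_r + v²/(2a) = 394 with t_r = 0.7 s and a = 3.234 m/s².
So v² + 4.528 v − 2548.39 = 0.
Positive root: v = −a·t_r + √((a·t_r)² + 2a·d) = −2.264 + √(5.126 + 2548.39) = 48.2683 m/s.
48.2683 m/s × 3.6 = 173.766 km/h.

Maximum speed ≈ 173.8 km/h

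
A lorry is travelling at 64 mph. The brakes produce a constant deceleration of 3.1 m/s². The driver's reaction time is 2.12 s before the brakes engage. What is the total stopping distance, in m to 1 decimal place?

Total stopping distance ≈ 192.7 m

64 mph × 0.44704 = 28.6106 m/s.
Reaction distance = v·t_r = 28.6106 × 2.12 = 60.654 m.
Braking distance = v²/(2a) = 28.6106² / (2 × 3.100) = 818.566 / 6.200 = 132.027 m.
Total = 60.654 + 132.027 = 192.681 m.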